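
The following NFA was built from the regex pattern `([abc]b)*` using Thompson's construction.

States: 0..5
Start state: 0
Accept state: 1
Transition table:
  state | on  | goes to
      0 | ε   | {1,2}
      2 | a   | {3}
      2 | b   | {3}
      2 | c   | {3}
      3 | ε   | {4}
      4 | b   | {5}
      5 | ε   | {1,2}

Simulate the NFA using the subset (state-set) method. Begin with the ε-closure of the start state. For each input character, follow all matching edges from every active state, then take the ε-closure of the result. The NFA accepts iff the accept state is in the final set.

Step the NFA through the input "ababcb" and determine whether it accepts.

start: ε-closure({0}) = {0,1,2}
'a' @ 1: {3,4}
'b' @ 2: {1,2,5}  [accepting]
'a' @ 3: {3,4}
'b' @ 4: {1,2,5}  [accepting]
'c' @ 5: {3,4}
'b' @ 6: {1,2,5}  [accepting]
after full input: {1,2,5}  (accept=1 in)

Answer: ACCEPT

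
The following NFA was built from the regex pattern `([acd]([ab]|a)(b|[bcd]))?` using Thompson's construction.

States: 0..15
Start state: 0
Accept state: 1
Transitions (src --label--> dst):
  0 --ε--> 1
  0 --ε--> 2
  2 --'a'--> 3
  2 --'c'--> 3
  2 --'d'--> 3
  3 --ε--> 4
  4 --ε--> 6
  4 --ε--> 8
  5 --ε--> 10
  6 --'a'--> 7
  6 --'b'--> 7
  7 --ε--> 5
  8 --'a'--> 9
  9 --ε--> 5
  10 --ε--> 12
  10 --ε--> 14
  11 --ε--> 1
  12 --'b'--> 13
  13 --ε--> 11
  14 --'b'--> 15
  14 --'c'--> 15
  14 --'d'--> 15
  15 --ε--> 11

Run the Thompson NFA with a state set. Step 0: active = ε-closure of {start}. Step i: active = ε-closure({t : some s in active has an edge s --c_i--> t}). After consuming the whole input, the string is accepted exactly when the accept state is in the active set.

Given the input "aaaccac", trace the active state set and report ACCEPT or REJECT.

Answer: REJECT

Trace:
S₀ = ε-closure({0}) = {0,1,2}
'a' @ 1: {3,4,6,8}
'a' @ 2: {5,7,9,10,12,14}
'a' @ 3: {}  — state set empty
rest 'ccac' ignored (set empty)
after full input: {}  (accept=1 not in)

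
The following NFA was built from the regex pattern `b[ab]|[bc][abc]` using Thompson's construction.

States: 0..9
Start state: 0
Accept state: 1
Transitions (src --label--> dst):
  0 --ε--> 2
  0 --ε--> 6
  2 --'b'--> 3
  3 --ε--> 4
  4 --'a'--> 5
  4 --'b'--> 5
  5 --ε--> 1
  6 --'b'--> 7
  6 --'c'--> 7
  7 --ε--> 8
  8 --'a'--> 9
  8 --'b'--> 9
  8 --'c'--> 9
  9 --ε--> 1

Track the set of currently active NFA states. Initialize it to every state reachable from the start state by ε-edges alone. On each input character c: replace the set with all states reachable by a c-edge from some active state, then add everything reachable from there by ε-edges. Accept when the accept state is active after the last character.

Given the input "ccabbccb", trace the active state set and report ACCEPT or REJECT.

Answer: REJECT

Trace:
S₀ = ε-closure({0}) = {0,2,6}
'c' @ 1: {7,8}
'c' @ 2: {1,9}  [accepting]
'a' @ 3: {}  — dead — no transitions
rest 'bbccb' ignored (set empty)
final: {}; accept 1 not in set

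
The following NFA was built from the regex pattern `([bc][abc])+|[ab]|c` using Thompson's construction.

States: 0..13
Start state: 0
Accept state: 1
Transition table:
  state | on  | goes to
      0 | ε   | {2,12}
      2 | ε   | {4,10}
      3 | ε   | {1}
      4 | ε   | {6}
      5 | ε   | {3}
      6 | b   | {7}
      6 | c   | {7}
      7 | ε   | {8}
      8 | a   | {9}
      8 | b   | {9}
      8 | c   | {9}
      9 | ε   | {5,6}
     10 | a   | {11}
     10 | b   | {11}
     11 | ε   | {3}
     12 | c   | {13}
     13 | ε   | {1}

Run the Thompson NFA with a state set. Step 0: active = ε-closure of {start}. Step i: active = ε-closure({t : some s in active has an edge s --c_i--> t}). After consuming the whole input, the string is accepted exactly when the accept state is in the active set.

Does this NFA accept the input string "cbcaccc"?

start: ε-closure({0}) = {0,2,4,6,10,12}
'c' @ 1: {1,7,8,13}  (accept∈set)
'b' @ 2: {1,3,5,6,9}  (accept∈set)
'c' @ 3: {7,8}
'a' @ 4: {1,3,5,6,9}  (accept∈set)
'c' @ 5: {7,8}
'c' @ 6: {1,3,5,6,9}  (accept∈set)
'c' @ 7: {7,8}
final: {7,8}; accept 1 not in set

Answer: REJECT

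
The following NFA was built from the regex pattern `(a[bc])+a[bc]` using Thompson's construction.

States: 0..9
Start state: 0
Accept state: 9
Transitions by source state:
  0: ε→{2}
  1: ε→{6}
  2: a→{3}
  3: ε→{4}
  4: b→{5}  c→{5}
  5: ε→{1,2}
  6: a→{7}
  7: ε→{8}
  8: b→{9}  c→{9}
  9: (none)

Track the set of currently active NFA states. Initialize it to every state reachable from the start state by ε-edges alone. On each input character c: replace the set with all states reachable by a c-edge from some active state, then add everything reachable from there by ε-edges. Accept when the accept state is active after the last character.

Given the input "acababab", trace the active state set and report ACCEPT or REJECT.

start: ε-closure({0}) = {0,2}
'a' @ 1: {3,4}
'c' @ 2: {1,2,5,6}
'a' @ 3: {3,4,7,8}
'b' @ 4: {1,2,5,6,9}  (accept∈set)
'a' @ 5: {3,4,7,8}
'b' @ 6: {1,2,5,6,9}  (accept∈set)
'a' @ 7: {3,4,7,8}
'b' @ 8: {1,2,5,6,9}  (accept∈set)
end set {1,2,5,6,9} — state 9 in

Answer: ACCEPT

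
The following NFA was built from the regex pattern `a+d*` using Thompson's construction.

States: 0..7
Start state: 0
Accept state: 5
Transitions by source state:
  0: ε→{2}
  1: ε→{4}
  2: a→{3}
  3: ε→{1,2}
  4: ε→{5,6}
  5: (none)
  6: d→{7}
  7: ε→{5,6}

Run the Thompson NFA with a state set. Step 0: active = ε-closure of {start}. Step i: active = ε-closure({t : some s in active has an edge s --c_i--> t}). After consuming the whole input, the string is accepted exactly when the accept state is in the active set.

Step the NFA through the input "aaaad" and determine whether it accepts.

start: ε-closure({0}) = {0,2}
'a' @ 1: {1,2,3,4,5,6}  [accepting]
'a' @ 2: {1,2,3,4,5,6}  [accepting]
'a' @ 3: {1,2,3,4,5,6}  [accepting]
'a' @ 4: {1,2,3,4,5,6}  [accepting]
'd' @ 5: {5,6,7}  [accepting]
end set {5,6,7} — state 5 in

Answer: ACCEPT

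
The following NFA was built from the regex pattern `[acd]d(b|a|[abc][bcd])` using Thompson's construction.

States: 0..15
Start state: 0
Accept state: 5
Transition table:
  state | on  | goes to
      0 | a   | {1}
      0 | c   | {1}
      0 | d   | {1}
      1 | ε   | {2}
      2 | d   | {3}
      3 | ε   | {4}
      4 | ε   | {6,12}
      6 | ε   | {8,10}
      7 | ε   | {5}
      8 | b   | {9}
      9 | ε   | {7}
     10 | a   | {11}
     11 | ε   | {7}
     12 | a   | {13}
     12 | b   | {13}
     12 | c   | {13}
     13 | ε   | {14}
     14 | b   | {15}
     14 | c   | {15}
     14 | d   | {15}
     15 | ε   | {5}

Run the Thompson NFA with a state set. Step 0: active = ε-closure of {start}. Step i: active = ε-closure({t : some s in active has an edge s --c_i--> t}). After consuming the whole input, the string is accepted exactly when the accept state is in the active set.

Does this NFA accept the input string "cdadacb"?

initial (ε-close {0}): {0}
'c' @ 1: {1,2}
'd' @ 2: {3,4,6,8,10,12}
'a' @ 3: {5,7,11,13,14}  ✓accept
'd' @ 4: {5,15}  ✓accept
'a' @ 5: {}  — no active states
rest 'cb' ignored (set empty)
end set {} — state 5 not in

Answer: REJECT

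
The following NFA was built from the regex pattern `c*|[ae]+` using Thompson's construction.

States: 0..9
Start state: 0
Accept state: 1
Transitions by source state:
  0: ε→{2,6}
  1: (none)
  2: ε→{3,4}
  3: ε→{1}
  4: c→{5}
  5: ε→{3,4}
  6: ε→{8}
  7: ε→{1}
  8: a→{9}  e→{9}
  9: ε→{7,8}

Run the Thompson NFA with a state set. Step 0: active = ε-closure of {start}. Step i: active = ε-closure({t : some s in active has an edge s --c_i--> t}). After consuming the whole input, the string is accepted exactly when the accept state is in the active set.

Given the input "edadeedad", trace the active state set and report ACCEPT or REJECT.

S₀ = ε-closure({0}) = {0,1,2,3,4,6,8}
'e' @ 1: {1,7,8,9}  ✓accept
'd' @ 2: {}  — state set empty
rest 'adeedad' ignored (set empty)
end set {} — state 1 not in

Answer: REJECT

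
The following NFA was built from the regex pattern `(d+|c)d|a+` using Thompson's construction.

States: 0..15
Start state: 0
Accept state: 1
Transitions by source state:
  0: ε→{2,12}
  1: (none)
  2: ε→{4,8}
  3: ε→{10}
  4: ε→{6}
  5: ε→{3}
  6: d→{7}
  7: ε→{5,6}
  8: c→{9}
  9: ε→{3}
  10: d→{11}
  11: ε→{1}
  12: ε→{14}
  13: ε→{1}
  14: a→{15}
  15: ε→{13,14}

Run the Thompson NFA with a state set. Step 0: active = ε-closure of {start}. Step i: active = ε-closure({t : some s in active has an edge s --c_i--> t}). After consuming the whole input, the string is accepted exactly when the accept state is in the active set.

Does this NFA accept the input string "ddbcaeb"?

Answer: REJECT

Steps:
initial (ε-close {0}): {0,2,4,6,8,12,14}
'd' @ 1: {3,5,6,7,10}
'd' @ 2: {1,3,5,6,7,10,11}  (accept∈set)
'b' @ 3: {}  — dead — no transitions
rest 'caeb' ignored (set empty)
end set {} — state 1 not in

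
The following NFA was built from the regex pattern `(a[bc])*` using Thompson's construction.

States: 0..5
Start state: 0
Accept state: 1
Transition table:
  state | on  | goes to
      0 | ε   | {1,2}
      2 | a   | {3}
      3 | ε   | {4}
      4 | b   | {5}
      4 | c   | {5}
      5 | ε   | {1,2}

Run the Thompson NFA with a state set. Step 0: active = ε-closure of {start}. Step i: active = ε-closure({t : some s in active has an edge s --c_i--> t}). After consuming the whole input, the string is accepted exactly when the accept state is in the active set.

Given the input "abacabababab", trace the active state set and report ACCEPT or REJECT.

S₀ = ε-closure({0}) = {0,1,2}
'a' @ 1: {3,4}
'b' @ 2: {1,2,5}  [accepting]
'a' @ 3: {3,4}
'c' @ 4: {1,2,5}  [accepting]
'a' @ 5: {3,4}
'b' @ 6: {1,2,5}  [accepting]
'a' @ 7: {3,4}
'b' @ 8: {1,2,5}  [accepting]
'a' @ 9: {3,4}
'b' @ 10: {1,2,5}  [accepting]
'a' @ 11: {3,4}
'b' @ 12: {1,2,5}  [accepting]
end set {1,2,5} — state 1 in

Answer: ACCEPT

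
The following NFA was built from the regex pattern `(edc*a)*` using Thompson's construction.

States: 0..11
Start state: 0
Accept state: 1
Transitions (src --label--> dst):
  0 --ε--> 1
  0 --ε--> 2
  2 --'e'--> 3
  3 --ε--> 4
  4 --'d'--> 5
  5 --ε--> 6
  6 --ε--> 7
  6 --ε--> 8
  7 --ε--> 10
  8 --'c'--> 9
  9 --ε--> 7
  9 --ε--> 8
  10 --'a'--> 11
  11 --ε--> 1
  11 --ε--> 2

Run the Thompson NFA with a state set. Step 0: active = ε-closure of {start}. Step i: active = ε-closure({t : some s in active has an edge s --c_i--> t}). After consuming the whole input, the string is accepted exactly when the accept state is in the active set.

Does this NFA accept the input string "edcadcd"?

Answer: REJECT

Steps:
start: ε-closure({0}) = {0,1,2}
'e' @ 1: {3,4}
'd' @ 2: {5,6,7,8,10}
'c' @ 3: {7,8,9,10}
'a' @ 4: {1,2,11}  [accepting]
'd' @ 5: {}  — no active states
rest 'cd' ignored (set empty)
end set {} — state 1 not in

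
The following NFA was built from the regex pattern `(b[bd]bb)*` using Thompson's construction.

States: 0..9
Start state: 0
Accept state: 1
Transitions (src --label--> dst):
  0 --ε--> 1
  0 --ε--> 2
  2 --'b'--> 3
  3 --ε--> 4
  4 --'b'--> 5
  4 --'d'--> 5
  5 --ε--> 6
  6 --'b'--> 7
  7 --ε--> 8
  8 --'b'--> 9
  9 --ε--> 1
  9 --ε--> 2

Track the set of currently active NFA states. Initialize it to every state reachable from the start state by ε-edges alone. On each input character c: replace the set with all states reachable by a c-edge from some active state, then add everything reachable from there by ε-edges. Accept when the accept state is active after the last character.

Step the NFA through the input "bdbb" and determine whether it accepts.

Answer: ACCEPT

Steps:
initial (ε-close {0}): {0,1,2}
'b' @ 1: {3,4}
'd' @ 2: {5,6}
'b' @ 3: {7,8}
'b' @ 4: {1,2,9}  ✓accept
after full input: {1,2,9}  (accept=1 in)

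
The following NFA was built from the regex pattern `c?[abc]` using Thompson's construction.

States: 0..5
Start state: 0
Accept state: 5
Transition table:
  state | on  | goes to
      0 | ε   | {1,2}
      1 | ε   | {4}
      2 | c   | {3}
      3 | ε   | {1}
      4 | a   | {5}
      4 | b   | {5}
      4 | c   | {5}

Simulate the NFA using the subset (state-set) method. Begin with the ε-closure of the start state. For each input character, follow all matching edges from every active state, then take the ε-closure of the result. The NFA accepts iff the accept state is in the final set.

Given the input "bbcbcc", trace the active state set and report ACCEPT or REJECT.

S₀ = ε-closure({0}) = {0,1,2,4}
'b' @ 1: {5}  (accept∈set)
'b' @ 2: {}  — no active states
rest 'cbcc' ignored (set empty)
after full input: {}  (accept=5 not in)

Answer: REJECT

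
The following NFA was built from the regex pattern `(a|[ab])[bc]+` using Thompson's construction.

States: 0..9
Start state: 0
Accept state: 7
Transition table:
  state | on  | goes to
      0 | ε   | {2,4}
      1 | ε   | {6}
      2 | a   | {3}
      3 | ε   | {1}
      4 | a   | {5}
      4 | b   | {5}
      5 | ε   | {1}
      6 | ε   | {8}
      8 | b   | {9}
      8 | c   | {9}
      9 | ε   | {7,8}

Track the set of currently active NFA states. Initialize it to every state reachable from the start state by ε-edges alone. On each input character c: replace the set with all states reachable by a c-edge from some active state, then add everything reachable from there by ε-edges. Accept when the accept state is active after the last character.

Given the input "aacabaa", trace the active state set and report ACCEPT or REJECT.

Answer: REJECT

Steps:
S₀ = ε-closure({0}) = {0,2,4}
'a' @ 1: {1,3,5,6,8}
'a' @ 2: {}  — dead — no transitions
rest 'cabaa' ignored (set empty)
after full input: {}  (accept=7 not in)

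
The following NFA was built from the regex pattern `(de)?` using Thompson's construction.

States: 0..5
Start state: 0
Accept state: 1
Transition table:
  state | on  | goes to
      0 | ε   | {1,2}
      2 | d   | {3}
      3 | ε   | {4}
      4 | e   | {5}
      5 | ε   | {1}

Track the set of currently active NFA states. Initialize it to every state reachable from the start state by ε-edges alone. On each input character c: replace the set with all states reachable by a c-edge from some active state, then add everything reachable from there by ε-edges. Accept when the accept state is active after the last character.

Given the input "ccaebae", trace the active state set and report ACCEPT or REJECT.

Answer: REJECT

Steps:
initial (ε-close {0}): {0,1,2}
'c' @ 1: {}  — state set empty
rest 'caebae' ignored (set empty)
after full input: {}  (accept=1 not in)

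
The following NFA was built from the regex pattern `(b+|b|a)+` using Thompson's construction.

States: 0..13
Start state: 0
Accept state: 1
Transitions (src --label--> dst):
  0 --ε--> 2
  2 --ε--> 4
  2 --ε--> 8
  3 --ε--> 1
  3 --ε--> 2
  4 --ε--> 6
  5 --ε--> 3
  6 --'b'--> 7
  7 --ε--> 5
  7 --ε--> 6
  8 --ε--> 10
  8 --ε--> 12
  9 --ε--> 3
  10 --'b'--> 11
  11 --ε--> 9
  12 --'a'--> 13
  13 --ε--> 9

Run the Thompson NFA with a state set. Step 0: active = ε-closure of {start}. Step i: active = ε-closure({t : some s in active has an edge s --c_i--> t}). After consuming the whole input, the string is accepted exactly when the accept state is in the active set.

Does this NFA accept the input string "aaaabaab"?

Answer: ACCEPT

Steps:
start: ε-closure({0}) = {0,2,4,6,8,10,12}
'a' @ 1: {1,2,3,4,6,8,9,10,12,13}  ✓accept
'a' @ 2: {1,2,3,4,6,8,9,10,12,13}  ✓accept
'a' @ 3: {1,2,3,4,6,8,9,10,12,13}  ✓accept
'a' @ 4: {1,2,3,4,6,8,9,10,12,13}  ✓accept
'b' @ 5: {1,2,3,4,5,6,7,8,9,10,11,12}  ✓accept
'a' @ 6: {1,2,3,4,6,8,9,10,12,13}  ✓accept
'a' @ 7: {1,2,3,4,6,8,9,10,12,13}  ✓accept
'b' @ 8: {1,2,3,4,5,6,7,8,9,10,11,12}  ✓accept
final: {1,2,3,4,5,6,7,8,9,10,11,12}; accept 1 in set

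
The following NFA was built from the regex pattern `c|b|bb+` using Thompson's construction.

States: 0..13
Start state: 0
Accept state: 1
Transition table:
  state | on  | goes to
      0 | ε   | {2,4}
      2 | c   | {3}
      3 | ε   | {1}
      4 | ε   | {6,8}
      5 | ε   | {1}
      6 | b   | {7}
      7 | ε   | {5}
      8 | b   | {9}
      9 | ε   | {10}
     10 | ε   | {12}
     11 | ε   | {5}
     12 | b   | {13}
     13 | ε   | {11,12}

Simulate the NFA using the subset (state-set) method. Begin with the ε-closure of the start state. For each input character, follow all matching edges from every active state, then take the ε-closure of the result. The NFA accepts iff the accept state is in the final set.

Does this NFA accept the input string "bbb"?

Answer: ACCEPT

Steps:
start: ε-closure({0}) = {0,2,4,6,8}
'b' @ 1: {1,5,7,9,10,12}  (accept∈set)
'b' @ 2: {1,5,11,12,13}  (accept∈set)
'b' @ 3: {1,5,11,12,13}  (accept∈set)
final: {1,5,11,12,13}; accept 1 in set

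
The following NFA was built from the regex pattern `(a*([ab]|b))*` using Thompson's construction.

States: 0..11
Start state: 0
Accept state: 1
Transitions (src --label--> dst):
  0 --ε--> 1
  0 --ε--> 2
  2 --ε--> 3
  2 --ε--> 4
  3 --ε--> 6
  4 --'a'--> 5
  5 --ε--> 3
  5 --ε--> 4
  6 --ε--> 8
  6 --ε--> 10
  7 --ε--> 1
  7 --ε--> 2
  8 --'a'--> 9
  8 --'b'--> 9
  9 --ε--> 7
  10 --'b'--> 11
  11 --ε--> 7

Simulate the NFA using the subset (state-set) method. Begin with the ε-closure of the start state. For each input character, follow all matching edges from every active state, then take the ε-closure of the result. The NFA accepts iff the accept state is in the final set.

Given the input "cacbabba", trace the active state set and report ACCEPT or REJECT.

Answer: REJECT

Derivation:
S₀ = ε-closure({0}) = {0,1,2,3,4,6,8,10}
'c' @ 1: {}  — dead — no transitions
rest 'acbabba' ignored (set empty)
after full input: {}  (accept=1 not in)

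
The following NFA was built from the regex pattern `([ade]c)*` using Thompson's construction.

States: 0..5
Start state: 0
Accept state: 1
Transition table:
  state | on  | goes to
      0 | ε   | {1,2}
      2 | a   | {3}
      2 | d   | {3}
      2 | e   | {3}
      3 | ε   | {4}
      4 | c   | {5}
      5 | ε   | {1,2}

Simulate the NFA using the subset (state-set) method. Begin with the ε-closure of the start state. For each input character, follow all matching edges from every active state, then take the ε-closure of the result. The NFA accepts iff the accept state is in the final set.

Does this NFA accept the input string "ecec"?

start: ε-closure({0}) = {0,1,2}
'e' @ 1: {3,4}
'c' @ 2: {1,2,5}  ✓accept
'e' @ 3: {3,4}
'c' @ 4: {1,2,5}  ✓accept
after full input: {1,2,5}  (accept=1 in)

Answer: ACCEPT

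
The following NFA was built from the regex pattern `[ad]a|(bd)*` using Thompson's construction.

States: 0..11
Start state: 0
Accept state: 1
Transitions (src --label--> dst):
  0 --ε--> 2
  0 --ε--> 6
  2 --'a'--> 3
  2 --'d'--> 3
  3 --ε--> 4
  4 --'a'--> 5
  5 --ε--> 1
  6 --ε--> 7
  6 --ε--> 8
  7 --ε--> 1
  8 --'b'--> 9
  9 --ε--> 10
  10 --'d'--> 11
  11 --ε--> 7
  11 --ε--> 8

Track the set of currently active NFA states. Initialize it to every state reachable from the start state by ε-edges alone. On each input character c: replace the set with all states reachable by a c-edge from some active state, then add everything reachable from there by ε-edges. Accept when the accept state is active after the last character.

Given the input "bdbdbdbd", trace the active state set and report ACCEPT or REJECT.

Answer: ACCEPT

Derivation:
start: ε-closure({0}) = {0,1,2,6,7,8}
'b' @ 1: {9,10}
'd' @ 2: {1,7,8,11}  [accepting]
'b' @ 3: {9,10}
'd' @ 4: {1,7,8,11}  [accepting]
'b' @ 5: {9,10}
'd' @ 6: {1,7,8,11}  [accepting]
'b' @ 7: {9,10}
'd' @ 8: {1,7,8,11}  [accepting]
final: {1,7,8,11}; accept 1 in set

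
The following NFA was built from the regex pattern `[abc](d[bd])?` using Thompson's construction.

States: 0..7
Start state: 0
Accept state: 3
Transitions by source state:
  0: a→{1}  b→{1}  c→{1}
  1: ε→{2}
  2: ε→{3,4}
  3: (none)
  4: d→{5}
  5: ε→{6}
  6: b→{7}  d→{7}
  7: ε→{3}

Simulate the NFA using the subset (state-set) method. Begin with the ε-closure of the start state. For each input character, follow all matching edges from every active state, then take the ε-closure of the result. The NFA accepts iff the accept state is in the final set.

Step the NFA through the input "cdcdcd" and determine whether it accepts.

Answer: REJECT

Steps:
S₀ = ε-closure({0}) = {0}
'c' @ 1: {1,2,3,4}  ✓accept
'd' @ 2: {5,6}
'c' @ 3: {}  — state set empty
rest 'dcd' ignored (set empty)
end set {} — state 3 not in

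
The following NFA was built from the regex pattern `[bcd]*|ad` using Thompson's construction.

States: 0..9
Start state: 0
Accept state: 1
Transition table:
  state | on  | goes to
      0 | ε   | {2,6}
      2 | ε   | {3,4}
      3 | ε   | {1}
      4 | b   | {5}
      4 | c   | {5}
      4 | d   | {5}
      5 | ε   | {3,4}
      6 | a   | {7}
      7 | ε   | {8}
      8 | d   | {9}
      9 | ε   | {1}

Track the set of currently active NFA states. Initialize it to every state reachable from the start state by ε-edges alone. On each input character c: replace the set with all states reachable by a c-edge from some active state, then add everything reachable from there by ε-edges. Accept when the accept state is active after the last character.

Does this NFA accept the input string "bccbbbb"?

initial (ε-close {0}): {0,1,2,3,4,6}
'b' @ 1: {1,3,4,5}  [accepting]
'c' @ 2: {1,3,4,5}  [accepting]
'c' @ 3: {1,3,4,5}  [accepting]
'b' @ 4: {1,3,4,5}  [accepting]
'b' @ 5: {1,3,4,5}  [accepting]
'b' @ 6: {1,3,4,5}  [accepting]
'b' @ 7: {1,3,4,5}  [accepting]
final: {1,3,4,5}; accept 1 in set

Answer: ACCEPT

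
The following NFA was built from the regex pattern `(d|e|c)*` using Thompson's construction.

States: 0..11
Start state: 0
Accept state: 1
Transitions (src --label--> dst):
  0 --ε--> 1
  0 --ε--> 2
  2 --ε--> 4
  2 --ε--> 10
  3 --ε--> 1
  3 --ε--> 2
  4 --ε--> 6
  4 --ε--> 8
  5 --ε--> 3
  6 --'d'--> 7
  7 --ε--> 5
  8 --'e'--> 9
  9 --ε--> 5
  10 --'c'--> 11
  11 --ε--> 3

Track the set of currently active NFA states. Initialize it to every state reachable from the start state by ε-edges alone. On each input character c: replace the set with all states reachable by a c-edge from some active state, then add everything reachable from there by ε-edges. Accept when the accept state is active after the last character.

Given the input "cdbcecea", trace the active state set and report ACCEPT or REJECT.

Answer: REJECT

Steps:
S₀ = ε-closure({0}) = {0,1,2,4,6,8,10}
'c' @ 1: {1,2,3,4,6,8,10,11}  ✓accept
'd' @ 2: {1,2,3,4,5,6,7,8,10}  ✓accept
'b' @ 3: {}  — state set empty
rest 'cecea' ignored (set empty)
final: {}; accept 1 not in set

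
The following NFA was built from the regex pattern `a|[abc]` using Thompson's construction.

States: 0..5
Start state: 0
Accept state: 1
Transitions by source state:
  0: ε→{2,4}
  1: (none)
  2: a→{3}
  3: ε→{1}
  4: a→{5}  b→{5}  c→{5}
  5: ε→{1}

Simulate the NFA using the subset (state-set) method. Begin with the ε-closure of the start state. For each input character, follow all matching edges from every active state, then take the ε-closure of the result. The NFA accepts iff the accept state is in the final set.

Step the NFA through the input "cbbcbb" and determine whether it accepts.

Answer: REJECT

Steps:
start: ε-closure({0}) = {0,2,4}
'c' @ 1: {1,5}  ✓accept
'b' @ 2: {}  — state set empty
rest 'bcbb' ignored (set empty)
after full input: {}  (accept=1 not in)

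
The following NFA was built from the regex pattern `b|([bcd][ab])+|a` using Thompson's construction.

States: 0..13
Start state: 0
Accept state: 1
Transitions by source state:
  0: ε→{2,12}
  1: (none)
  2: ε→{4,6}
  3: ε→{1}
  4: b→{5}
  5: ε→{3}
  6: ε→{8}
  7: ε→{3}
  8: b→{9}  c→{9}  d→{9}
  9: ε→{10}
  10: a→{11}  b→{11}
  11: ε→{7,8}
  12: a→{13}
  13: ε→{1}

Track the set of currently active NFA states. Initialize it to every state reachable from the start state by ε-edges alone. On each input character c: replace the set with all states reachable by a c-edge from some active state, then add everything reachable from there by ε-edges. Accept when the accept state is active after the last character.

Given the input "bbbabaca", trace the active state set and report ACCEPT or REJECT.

Answer: ACCEPT

Derivation:
initial (ε-close {0}): {0,2,4,6,8,12}
'b' @ 1: {1,3,5,9,10}  ✓accept
'b' @ 2: {1,3,7,8,11}  ✓accept
'b' @ 3: {9,10}
'a' @ 4: {1,3,7,8,11}  ✓accept
'b' @ 5: {9,10}
'a' @ 6: {1,3,7,8,11}  ✓accept
'c' @ 7: {9,10}
'a' @ 8: {1,3,7,8,11}  ✓accept
end set {1,3,7,8,11} — state 1 in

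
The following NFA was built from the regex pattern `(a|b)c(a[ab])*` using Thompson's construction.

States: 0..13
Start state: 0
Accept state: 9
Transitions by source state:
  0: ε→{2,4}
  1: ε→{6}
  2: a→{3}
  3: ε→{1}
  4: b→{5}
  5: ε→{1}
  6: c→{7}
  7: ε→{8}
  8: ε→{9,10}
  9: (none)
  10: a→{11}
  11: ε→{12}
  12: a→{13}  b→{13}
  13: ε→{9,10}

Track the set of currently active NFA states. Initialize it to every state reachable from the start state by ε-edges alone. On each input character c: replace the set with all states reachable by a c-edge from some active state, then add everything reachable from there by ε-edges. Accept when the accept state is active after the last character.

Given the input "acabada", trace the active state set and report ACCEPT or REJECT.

Answer: REJECT

Derivation:
S₀ = ε-closure({0}) = {0,2,4}
'a' @ 1: {1,3,6}
'c' @ 2: {7,8,9,10}  [accepting]
'a' @ 3: {11,12}
'b' @ 4: {9,10,13}  [accepting]
'a' @ 5: {11,12}
'd' @ 6: {}  — dead — no transitions
rest 'a' ignored (set empty)
after full input: {}  (accept=9 not in)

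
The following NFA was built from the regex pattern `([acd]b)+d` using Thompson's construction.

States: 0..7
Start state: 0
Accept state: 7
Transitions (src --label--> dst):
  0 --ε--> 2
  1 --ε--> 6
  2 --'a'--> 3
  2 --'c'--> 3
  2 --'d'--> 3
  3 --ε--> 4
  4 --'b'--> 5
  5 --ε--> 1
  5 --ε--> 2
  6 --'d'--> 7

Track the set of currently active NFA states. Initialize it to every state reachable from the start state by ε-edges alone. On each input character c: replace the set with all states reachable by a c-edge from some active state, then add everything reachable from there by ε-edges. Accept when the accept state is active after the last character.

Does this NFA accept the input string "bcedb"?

Answer: REJECT

Trace:
initial (ε-close {0}): {0,2}
'b' @ 1: {}  — dead — no transitions
rest 'cedb' ignored (set empty)
end set {} — state 7 not in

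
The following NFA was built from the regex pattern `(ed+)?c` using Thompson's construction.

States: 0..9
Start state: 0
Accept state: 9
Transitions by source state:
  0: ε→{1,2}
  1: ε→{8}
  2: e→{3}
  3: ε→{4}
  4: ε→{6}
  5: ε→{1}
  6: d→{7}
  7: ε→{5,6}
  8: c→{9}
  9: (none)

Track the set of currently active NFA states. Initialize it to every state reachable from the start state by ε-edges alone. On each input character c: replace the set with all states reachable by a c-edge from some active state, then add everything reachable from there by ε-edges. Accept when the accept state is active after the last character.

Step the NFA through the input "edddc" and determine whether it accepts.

Answer: ACCEPT

Derivation:
initial (ε-close {0}): {0,1,2,8}
'e' @ 1: {3,4,6}
'd' @ 2: {1,5,6,7,8}
'd' @ 3: {1,5,6,7,8}
'd' @ 4: {1,5,6,7,8}
'c' @ 5: {9}  ✓accept
after full input: {9}  (accept=9 in)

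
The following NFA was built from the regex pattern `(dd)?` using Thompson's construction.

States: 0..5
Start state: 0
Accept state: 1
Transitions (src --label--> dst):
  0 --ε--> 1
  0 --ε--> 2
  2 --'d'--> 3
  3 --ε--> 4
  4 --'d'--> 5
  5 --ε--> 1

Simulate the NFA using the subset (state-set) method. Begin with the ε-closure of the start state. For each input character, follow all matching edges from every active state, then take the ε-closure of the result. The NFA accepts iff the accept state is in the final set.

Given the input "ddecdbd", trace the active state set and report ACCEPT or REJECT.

start: ε-closure({0}) = {0,1,2}
'd' @ 1: {3,4}
'd' @ 2: {1,5}  [accepting]
'e' @ 3: {}  — dead — no transitions
rest 'cdbd' ignored (set empty)
end set {} — state 1 not in

Answer: REJECT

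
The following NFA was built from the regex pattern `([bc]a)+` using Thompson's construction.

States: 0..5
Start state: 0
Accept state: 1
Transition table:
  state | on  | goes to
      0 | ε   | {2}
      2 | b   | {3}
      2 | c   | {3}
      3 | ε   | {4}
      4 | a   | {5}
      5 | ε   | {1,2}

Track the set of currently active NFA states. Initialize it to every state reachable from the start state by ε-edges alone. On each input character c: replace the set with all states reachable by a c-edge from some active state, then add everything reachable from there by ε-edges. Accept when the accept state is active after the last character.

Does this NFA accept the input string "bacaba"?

initial (ε-close {0}): {0,2}
'b' @ 1: {3,4}
'a' @ 2: {1,2,5}  [accepting]
'c' @ 3: {3,4}
'a' @ 4: {1,2,5}  [accepting]
'b' @ 5: {3,4}
'a' @ 6: {1,2,5}  [accepting]
after full input: {1,2,5}  (accept=1 in)

Answer: ACCEPT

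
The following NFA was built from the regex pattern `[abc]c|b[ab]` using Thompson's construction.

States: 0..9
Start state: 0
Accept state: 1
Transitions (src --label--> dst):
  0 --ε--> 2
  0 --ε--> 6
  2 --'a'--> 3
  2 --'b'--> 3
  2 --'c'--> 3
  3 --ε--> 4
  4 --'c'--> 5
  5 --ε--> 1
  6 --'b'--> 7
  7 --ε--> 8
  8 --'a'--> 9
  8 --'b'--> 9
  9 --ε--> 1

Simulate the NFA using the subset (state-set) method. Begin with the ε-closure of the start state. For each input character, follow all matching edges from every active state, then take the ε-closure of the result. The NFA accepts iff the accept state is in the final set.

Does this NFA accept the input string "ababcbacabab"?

start: ε-closure({0}) = {0,2,6}
'a' @ 1: {3,4}
'b' @ 2: {}  — dead — no transitions
rest 'abcbacabab' ignored (set empty)
final: {}; accept 1 not in set

Answer: REJECT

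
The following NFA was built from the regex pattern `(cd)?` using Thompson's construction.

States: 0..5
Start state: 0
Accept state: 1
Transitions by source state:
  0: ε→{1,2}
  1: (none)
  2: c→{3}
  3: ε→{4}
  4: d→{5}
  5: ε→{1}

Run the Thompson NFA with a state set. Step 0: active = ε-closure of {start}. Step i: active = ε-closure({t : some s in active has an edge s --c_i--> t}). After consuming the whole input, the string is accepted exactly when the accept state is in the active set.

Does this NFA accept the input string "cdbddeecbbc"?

start: ε-closure({0}) = {0,1,2}
'c' @ 1: {3,4}
'd' @ 2: {1,5}  (accept∈set)
'b' @ 3: {}  — no active states
rest 'ddeecbbc' ignored (set empty)
end set {} — state 1 not in

Answer: REJECT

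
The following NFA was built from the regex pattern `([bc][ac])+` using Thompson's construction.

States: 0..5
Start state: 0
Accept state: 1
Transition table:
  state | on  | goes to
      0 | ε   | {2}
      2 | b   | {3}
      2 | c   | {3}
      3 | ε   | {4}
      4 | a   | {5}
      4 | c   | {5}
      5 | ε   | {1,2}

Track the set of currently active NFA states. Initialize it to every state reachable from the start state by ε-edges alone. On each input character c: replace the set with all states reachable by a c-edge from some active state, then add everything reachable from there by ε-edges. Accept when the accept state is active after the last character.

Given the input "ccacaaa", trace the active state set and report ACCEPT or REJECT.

Answer: REJECT

Derivation:
initial (ε-close {0}): {0,2}
'c' @ 1: {3,4}
'c' @ 2: {1,2,5}  (accept∈set)
'a' @ 3: {}  — state set empty
rest 'caaa' ignored (set empty)
end set {} — state 1 not in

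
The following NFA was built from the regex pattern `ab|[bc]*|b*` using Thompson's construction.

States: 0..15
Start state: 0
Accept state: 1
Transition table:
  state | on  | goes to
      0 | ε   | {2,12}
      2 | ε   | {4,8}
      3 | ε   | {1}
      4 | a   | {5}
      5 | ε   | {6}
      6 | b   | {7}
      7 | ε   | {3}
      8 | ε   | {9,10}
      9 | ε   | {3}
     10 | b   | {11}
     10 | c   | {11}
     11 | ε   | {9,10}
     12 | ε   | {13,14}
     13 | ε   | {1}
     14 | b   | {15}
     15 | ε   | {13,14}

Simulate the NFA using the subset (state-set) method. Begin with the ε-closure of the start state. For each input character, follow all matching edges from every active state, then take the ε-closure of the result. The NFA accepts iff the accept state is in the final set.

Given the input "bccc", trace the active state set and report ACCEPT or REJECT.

Answer: ACCEPT

Derivation:
S₀ = ε-closure({0}) = {0,1,2,3,4,8,9,10,12,13,14}
'b' @ 1: {1,3,9,10,11,13,14,15}  ✓accept
'c' @ 2: {1,3,9,10,11}  ✓accept
'c' @ 3: {1,3,9,10,11}  ✓accept
'c' @ 4: {1,3,9,10,11}  ✓accept
final: {1,3,9,10,11}; accept 1 in set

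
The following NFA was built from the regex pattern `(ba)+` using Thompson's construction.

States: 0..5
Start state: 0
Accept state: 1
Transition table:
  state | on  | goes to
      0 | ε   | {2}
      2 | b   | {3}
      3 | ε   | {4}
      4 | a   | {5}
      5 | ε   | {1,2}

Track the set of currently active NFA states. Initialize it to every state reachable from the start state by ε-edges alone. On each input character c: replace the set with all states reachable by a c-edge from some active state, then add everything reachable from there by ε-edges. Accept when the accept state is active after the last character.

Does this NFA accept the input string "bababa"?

S₀ = ε-closure({0}) = {0,2}
'b' @ 1: {3,4}
'a' @ 2: {1,2,5}  (accept∈set)
'b' @ 3: {3,4}
'a' @ 4: {1,2,5}  (accept∈set)
'b' @ 5: {3,4}
'a' @ 6: {1,2,5}  (accept∈set)
after full input: {1,2,5}  (accept=1 in)

Answer: ACCEPT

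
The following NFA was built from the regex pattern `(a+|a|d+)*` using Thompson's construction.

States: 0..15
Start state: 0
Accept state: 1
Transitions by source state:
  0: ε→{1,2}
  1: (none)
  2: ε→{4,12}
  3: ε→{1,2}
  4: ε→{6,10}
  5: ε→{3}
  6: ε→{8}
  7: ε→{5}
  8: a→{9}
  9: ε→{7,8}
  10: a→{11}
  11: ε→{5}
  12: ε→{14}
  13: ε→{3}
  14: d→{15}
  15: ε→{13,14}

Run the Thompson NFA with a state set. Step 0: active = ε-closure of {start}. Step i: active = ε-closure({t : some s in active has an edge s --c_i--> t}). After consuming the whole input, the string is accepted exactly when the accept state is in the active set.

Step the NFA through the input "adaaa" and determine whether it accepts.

Answer: ACCEPT

Trace:
initial (ε-close {0}): {0,1,2,4,6,8,10,12,14}
'a' @ 1: {1,2,3,4,5,6,7,8,9,10,11,12,14}  ✓accept
'd' @ 2: {1,2,3,4,6,8,10,12,13,14,15}  ✓accept
'a' @ 3: {1,2,3,4,5,6,7,8,9,10,11,12,14}  ✓accept
'a' @ 4: {1,2,3,4,5,6,7,8,9,10,11,12,14}  ✓accept
'a' @ 5: {1,2,3,4,5,6,7,8,9,10,11,12,14}  ✓accept
after full input: {1,2,3,4,5,6,7,8,9,10,11,12,14}  (accept=1 in)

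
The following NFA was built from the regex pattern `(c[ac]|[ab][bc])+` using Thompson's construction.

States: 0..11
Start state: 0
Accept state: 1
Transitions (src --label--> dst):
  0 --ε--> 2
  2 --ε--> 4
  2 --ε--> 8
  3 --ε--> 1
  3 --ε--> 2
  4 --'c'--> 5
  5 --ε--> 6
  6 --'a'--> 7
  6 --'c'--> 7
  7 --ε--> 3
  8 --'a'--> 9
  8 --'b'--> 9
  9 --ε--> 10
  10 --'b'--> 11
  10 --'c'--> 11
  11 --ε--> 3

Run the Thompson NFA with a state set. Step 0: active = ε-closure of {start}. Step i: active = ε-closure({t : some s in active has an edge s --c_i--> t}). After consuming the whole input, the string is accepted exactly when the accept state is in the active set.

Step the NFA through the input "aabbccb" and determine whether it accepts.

initial (ε-close {0}): {0,2,4,8}
'a' @ 1: {9,10}
'a' @ 2: {}  — state set empty
rest 'bbccb' ignored (set empty)
after full input: {}  (accept=1 not in)

Answer: REJECT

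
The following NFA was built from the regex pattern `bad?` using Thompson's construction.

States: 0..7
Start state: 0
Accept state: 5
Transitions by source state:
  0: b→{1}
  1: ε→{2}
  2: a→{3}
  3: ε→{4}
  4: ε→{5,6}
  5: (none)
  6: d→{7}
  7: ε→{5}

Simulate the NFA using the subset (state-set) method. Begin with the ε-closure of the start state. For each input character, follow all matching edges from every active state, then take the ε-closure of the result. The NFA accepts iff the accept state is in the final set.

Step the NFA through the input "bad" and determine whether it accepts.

Answer: ACCEPT

Trace:
S₀ = ε-closure({0}) = {0}
'b' @ 1: {1,2}
'a' @ 2: {3,4,5,6}  ✓accept
'd' @ 3: {5,7}  ✓accept
after full input: {5,7}  (accept=5 in)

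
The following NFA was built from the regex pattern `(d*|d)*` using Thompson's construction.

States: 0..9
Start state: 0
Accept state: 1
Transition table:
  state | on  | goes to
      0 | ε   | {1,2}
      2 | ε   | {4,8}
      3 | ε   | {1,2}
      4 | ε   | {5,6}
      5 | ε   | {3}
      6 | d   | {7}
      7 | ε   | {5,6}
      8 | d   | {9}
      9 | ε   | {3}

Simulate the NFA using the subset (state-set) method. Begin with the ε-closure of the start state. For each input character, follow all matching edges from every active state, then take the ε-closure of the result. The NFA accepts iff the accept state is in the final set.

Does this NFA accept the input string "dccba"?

Answer: REJECT

Trace:
S₀ = ε-closure({0}) = {0,1,2,3,4,5,6,8}
'd' @ 1: {1,2,3,4,5,6,7,8,9}  [accepting]
'c' @ 2: {}  — state set empty
rest 'cba' ignored (set empty)
final: {}; accept 1 not in set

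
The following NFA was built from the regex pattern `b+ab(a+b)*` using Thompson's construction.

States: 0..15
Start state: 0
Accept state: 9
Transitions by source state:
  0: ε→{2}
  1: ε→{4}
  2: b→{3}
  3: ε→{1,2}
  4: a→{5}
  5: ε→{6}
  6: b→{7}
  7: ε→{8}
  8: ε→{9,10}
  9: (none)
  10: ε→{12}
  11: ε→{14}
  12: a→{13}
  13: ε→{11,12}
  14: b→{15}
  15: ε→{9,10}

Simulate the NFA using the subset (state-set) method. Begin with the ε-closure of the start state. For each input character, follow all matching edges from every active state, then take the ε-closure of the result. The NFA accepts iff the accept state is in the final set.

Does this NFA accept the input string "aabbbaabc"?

Answer: REJECT

Steps:
start: ε-closure({0}) = {0,2}
'a' @ 1: {}  — dead — no transitions
rest 'abbbaabc' ignored (set empty)
end set {} — state 9 not in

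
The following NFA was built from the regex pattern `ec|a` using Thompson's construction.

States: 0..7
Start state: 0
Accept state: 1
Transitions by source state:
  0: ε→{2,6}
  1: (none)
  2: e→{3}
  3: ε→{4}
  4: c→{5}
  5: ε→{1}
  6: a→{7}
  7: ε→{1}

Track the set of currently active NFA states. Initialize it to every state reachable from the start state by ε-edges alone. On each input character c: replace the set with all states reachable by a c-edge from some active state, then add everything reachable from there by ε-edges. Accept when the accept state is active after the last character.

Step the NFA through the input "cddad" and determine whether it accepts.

Answer: REJECT

Derivation:
initial (ε-close {0}): {0,2,6}
'c' @ 1: {}  — dead — no transitions
rest 'ddad' ignored (set empty)
after full input: {}  (accept=1 not in)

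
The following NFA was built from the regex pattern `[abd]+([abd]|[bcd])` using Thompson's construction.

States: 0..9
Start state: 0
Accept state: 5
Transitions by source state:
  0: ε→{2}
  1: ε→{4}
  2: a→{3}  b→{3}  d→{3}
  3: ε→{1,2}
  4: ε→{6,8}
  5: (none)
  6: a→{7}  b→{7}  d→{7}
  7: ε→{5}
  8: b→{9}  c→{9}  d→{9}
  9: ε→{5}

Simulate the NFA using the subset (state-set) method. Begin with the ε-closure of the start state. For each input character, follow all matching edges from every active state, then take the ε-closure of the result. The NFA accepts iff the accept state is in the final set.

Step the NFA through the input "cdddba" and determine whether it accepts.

Answer: REJECT

Derivation:
start: ε-closure({0}) = {0,2}
'c' @ 1: {}  — dead — no transitions
rest 'dddba' ignored (set empty)
final: {}; accept 5 not in set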